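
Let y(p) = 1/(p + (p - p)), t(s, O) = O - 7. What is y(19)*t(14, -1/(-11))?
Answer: -4/11 ≈ -0.36364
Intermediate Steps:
t(s, O) = -7 + O
y(p) = 1/p (y(p) = 1/(p + 0) = 1/p)
y(19)*t(14, -1/(-11)) = (-7 - 1/(-11))/19 = (-7 - 1*(-1/11))/19 = (-7 + 1/11)/19 = (1/19)*(-76/11) = -4/11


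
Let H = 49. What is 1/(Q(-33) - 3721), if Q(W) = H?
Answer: -1/3672 ≈ -0.00027233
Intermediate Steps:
Q(W) = 49
1/(Q(-33) - 3721) = 1/(49 - 3721) = 1/(-3672) = -1/3672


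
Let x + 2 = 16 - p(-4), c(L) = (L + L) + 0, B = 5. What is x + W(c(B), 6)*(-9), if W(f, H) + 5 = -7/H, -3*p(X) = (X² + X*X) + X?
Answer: 473/6 ≈ 78.833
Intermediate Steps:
p(X) = -2*X²/3 - X/3 (p(X) = -((X² + X*X) + X)/3 = -((X² + X²) + X)/3 = -(2*X² + X)/3 = -(X + 2*X²)/3 = -2*X²/3 - X/3)
c(L) = 2*L (c(L) = 2*L + 0 = 2*L)
W(f, H) = -5 - 7/H
x = 70/3 (x = -2 + (16 - (-1)*(-4)*(1 + 2*(-4))/3) = -2 + (16 - (-1)*(-4)*(1 - 8)/3) = -2 + (16 - (-1)*(-4)*(-7)/3) = -2 + (16 - 1*(-28/3)) = -2 + (16 + 28/3) = -2 + 76/3 = 70/3 ≈ 23.333)
x + W(c(B), 6)*(-9) = 70/3 + (-5 - 7/6)*(-9) = 70/3 - 37/6*(-9) = 70/3 + 111/2 = 473/6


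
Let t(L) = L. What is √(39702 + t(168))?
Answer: 3*√4430 ≈ 199.67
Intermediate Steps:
√(39702 + t(168)) = √(39702 + 168) = √39870 = 3*√4430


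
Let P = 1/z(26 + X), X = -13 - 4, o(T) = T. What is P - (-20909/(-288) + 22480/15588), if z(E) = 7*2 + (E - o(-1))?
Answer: -9228241/124704 ≈ -74.001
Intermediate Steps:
X = -17
z(E) = 15 + E (z(E) = 7*2 + (E - 1*(-1)) = 14 + (E + 1) = 14 + (1 + E) = 15 + E)
P = 1/24 (P = 1/(15 + (26 - 17)) = 1/(15 + 9) = 1/24 ≈ 0.041667)
P - (-20909/(-288) + 22480/15588) = 1/24 - (-20909/(-288) + 22480/15588) = 1/24 - (-20909*(-1/288) + 22480*(1/15588)) = 1/24 - (20909/288 + 5620/3897) = 1/24 - 1*9233437/124704 = 1/24 - 9233437/124704 = -9228241/124704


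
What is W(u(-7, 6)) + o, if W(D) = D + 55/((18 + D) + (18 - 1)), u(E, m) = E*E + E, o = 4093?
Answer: 28950/7 ≈ 4135.7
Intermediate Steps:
u(E, m) = E + E² (u(E, m) = E² + E = E + E²)
W(D) = D + 55/(35 + D) (W(D) = D + 55/((18 + D) + 17) = D + 55/(35 + D))
W(u(-7, 6)) + o = (55 + (-7*(1 - 7))² + 35*(-7*(1 - 7)))/(35 - 7*(1 - 7)) + 4093 = (55 + (-7*(-6))² + 35*(-7*(-6)))/(35 - 7*(-6)) + 4093 = (55 + 42² + 35*42)/(35 + 42) + 4093 = (55 + 1764 + 1470)/77 + 4093 = (1/77)*3289 + 4093 = 299/7 + 4093 = 28950/7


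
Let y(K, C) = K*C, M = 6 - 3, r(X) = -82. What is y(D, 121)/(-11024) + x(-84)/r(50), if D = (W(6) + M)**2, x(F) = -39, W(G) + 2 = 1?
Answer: 48781/112996 ≈ 0.43171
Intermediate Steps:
M = 3
W(G) = -1 (W(G) = -2 + 1 = -1)
D = 4 (D = (-1 + 3)**2 = 2**2 = 4)
y(K, C) = C*K
y(D, 121)/(-11024) + x(-84)/r(50) = (121*4)/(-11024) - 39/(-82) = 484*(-1/11024) - 39*(-1/82) = -121/2756 + 39/82 = 48781/112996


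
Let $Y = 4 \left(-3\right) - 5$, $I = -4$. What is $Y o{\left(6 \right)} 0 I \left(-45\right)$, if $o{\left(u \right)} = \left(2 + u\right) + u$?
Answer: $0$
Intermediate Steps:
$o{\left(u \right)} = 2 + 2 u$
$Y = -17$ ($Y = -12 - 5 = -17$)
$Y o{\left(6 \right)} 0 I \left(-45\right) = - 17 \left(2 + 2 \cdot 6\right) 0 \left(-4\right) \left(-45\right) = - 17 \left(2 + 12\right) 0 \left(-4\right) \left(-45\right) = - 17 \cdot 14 \cdot 0 \left(-4\right) \left(-45\right) = - 17 \cdot 0 \left(-4\right) \left(-45\right) = \left(-17\right) 0 \left(-45\right) = 0 \left(-45\right) = 0$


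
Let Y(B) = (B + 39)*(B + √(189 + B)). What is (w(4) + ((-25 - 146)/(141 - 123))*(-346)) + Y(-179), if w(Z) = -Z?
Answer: 28343 - 140*√10 ≈ 27900.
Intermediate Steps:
Y(B) = (39 + B)*(B + √(189 + B))
(w(4) + ((-25 - 146)/(141 - 123))*(-346)) + Y(-179) = (-1*4 + ((-25 - 146)/(141 - 123))*(-346)) + ((-179)² + 39*(-179) + 39*√(189 - 179) - 179*√(189 - 179)) = (-4 - 171/18*(-346)) + (32041 - 6981 + 39*√10 - 179*√10) = (-4 - 171*1/18*(-346)) + (25060 - 140*√10) = (-4 - 19/2*(-346)) + (25060 - 140*√10) = (-4 + 3287) + (25060 - 140*√10) = 3283 + (25060 - 140*√10) = 28343 - 140*√10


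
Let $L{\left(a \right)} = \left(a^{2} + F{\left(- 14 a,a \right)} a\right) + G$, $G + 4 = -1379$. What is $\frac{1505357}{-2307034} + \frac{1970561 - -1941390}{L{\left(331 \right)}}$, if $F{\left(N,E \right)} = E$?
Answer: $\frac{8697229035511}{502331276126} \approx 17.314$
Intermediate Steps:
$G = -1383$ ($G = -4 - 1379 = -1383$)
$L{\left(a \right)} = -1383 + 2 a^{2}$ ($L{\left(a \right)} = \left(a^{2} + a a\right) - 1383 = \left(a^{2} + a^{2}\right) - 1383 = 2 a^{2} - 1383 = -1383 + 2 a^{2}$)
$\frac{1505357}{-2307034} + \frac{1970561 - -1941390}{L{\left(331 \right)}} = \frac{1505357}{-2307034} + \frac{1970561 - -1941390}{-1383 + 2 \cdot 331^{2}} = 1505357 \left(- \frac{1}{2307034}\right) + \frac{1970561 + 1941390}{-1383 + 2 \cdot 109561} = - \frac{1505357}{2307034} + \frac{3911951}{-1383 + 219122} = - \frac{1505357}{2307034} + \frac{3911951}{217739} = \frac{8697229035511}{502331276126}$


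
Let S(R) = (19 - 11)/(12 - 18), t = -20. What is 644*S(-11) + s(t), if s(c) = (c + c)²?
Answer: 2224/3 ≈ 741.33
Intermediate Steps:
s(c) = 4*c² (s(c) = (2*c)² = 4*c²)
S(R) = -4/3 (S(R) = 8/(-6) = 8*(-⅙) = -4/3)
644*S(-11) + s(t) = 644*(-4/3) + 4*(-20)² = -2576/3 + 4*400 = -2576/3 + 1600 = 2224/3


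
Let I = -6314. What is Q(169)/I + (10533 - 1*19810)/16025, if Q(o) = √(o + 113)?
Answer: -9277/16025 - √282/6314 ≈ -0.58157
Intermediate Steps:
Q(o) = √(113 + o)
Q(169)/I + (10533 - 1*19810)/16025 = √(113 + 169)/(-6314) + (10533 - 1*19810)/16025 = √282*(-1/6314) + (10533 - 19810)*(1/16025) = -√282/6314 - 9277*1/16025 = -√282/6314 - 9277/16025 = -9277/16025 - √282/6314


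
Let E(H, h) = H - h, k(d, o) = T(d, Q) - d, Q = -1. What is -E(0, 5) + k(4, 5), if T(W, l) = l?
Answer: 0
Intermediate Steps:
k(d, o) = -1 - d
-E(0, 5) + k(4, 5) = -(0 - 1*5) + (-1 - 1*4) = -(0 - 5) + (-1 - 4) = -1*(-5) - 5 = 5 - 5 = 0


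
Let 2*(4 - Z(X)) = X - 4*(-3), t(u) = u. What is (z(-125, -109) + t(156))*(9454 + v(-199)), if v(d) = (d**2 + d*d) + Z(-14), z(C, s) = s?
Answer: 4167067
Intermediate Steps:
Z(X) = -2 - X/2 (Z(X) = 4 - (X - 4*(-3))/2 = 4 - (X + 12)/2 = 4 - (12 + X)/2 = 4 + (-6 - X/2) = -2 - X/2)
v(d) = 5 + 2*d**2 (v(d) = (d**2 + d*d) + (-2 - 1/2*(-14)) = (d**2 + d**2) + (-2 + 7) = 2*d**2 + 5 = 5 + 2*d**2)
(z(-125, -109) + t(156))*(9454 + v(-199)) = (-109 + 156)*(9454 + (5 + 2*(-199)**2)) = 47*(9454 + (5 + 2*39601)) = 47*(9454 + (5 + 79202)) = 47*(9454 + 79207) = 47*88661 = 4167067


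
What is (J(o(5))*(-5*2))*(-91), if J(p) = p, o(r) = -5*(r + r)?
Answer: -45500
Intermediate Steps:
o(r) = -10*r
(J(o(5))*(-5*2))*(-91) = ((-10*5)*(-5*2))*(-91) = -50*(-10)*(-91) = 500*(-91) = -45500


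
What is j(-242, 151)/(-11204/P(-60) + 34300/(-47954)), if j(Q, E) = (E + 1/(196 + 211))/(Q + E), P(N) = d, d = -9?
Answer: -6631103097/4971920176223 ≈ -0.0013337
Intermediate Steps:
P(N) = -9
j(Q, E) = (1/407 + E)/(E + Q) (j(Q, E) = (E + 1/407)/(E + Q) = (1/407 + E)/(E + Q))
j(-242, 151)/(-11204/P(-60) + 34300/(-47954)) = ((1/407 + 151)/(151 - 242))/(-11204/(-9) + 34300/(-47954)) = ((61458/407)/(-91))/(-11204*(-⅑) + 34300*(-1/47954)) = (-1/91*61458/407)/(11204/9 - 17150/23977) = -61458/(37037*268483958/215793) = -61458/37037*215793/268483958 = -6631103097/4971920176223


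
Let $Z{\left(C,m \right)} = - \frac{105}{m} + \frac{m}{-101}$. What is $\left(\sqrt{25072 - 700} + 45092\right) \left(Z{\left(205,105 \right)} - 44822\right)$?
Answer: $- \frac{204141764976}{101} - \frac{27163368 \sqrt{677}}{101} \approx -2.0282 \cdot 10^{9}$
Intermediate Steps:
$Z{\left(C,m \right)} = - \frac{105}{m} - \frac{m}{101}$ ($Z{\left(C,m \right)} = - \frac{105}{m} + m \left(- \frac{1}{101}\right) = - \frac{105}{m} - \frac{m}{101}$)
$\left(\sqrt{25072 - 700} + 45092\right) \left(Z{\left(205,105 \right)} - 44822\right) = \left(\sqrt{25072 - 700} + 45092\right) \left(\left(- \frac{105}{105} - \frac{105}{101}\right) - 44822\right) = \left(\sqrt{24372} + 45092\right) \left(\left(\left(-105\right) \frac{1}{105} - \frac{105}{101}\right) - 44822\right) = \left(6 \sqrt{677} + 45092\right) \left(\left(-1 - \frac{105}{101}\right) - 44822\right) = \left(45092 + 6 \sqrt{677}\right) \left(- \frac{206}{101} - 44822\right) = \left(45092 + 6 \sqrt{677}\right) \left(- \frac{4527228}{101}\right) = - \frac{204141764976}{101} - \frac{27163368 \sqrt{677}}{101}$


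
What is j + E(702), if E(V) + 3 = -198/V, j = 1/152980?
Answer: -19581401/5966220 ≈ -3.2820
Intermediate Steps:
j = 1/152980 ≈ 6.5368e-6
E(V) = -3 - 198/V
j + E(702) = 1/152980 + (-3 - 198/702) = 1/152980 + (-3 - 198*1/702) = 1/152980 + (-3 - 11/39) = 1/152980 - 128/39 = -19581401/5966220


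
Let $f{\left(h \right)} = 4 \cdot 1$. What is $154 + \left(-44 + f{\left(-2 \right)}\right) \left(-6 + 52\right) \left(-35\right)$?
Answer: $64554$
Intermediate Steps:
$f{\left(h \right)} = 4$
$154 + \left(-44 + f{\left(-2 \right)}\right) \left(-6 + 52\right) \left(-35\right) = 154 + \left(-44 + 4\right) \left(-6 + 52\right) \left(-35\right) = 154 + \left(-40\right) 46 \left(-35\right) = 154 - -64400 = 154 + 64400 = 64554$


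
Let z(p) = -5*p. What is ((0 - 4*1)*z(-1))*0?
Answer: 0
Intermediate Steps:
((0 - 4*1)*z(-1))*0 = ((0 - 4*1)*(-5*(-1)))*0 = ((0 - 4)*5)*0 = -4*5*0 = -20*0 = 0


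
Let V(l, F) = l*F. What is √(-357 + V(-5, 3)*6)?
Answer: I*√447 ≈ 21.142*I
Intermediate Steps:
V(l, F) = F*l
√(-357 + V(-5, 3)*6) = √(-357 + (3*(-5))*6) = √(-357 - 15*6) = √(-357 - 90) = √(-447) = I*√447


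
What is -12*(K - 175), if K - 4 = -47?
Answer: 2616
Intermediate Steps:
K = -43 (K = 4 - 47 = -43)
-12*(K - 175) = -12*(-43 - 175) = -12*(-218) = 2616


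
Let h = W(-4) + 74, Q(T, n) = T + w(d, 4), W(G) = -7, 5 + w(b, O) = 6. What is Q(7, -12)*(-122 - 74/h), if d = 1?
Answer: -65984/67 ≈ -984.84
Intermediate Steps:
w(b, O) = 1 (w(b, O) = -5 + 6 = 1)
Q(T, n) = 1 + T (Q(T, n) = T + 1 = 1 + T)
h = 67 (h = -7 + 74 = 67)
Q(7, -12)*(-122 - 74/h) = (1 + 7)*(-122 - 74/67) = 8*(-122 - 74*1/67) = 8*(-122 - 74/67) = 8*(-8248/67) = -65984/67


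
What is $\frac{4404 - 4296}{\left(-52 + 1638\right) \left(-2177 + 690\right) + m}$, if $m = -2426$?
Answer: $- \frac{3}{65578} \approx -4.5747 \cdot 10^{-5}$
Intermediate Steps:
$\frac{4404 - 4296}{\left(-52 + 1638\right) \left(-2177 + 690\right) + m} = \frac{4404 - 4296}{\left(-52 + 1638\right) \left(-2177 + 690\right) - 2426} = \frac{108}{1586 \left(-1487\right) - 2426} = \frac{108}{-2358382 - 2426} = \frac{108}{-2360808} = 108 \left(- \frac{1}{2360808}\right) = - \frac{3}{65578}$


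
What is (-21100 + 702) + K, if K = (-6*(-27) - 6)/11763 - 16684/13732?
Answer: -274589431589/13460793 ≈ -20399.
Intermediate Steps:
K = -16175975/13460793 (K = (162 - 6)*(1/11763) - 16684*1/13732 = 156*(1/11763) - 4171/3433 = 52/3921 - 4171/3433 = -16175975/13460793 ≈ -1.2017)
(-21100 + 702) + K = (-21100 + 702) - 16175975/13460793 = -20398 - 16175975/13460793 = -274589431589/13460793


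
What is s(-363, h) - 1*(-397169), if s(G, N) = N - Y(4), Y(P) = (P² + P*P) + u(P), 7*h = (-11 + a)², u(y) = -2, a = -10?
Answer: 397202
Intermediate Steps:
h = 63 (h = (-11 - 10)²/7 = (⅐)*(-21)² = (⅐)*441 = 63)
Y(P) = -2 + 2*P² (Y(P) = (P² + P*P) - 2 = (P² + P²) - 2 = 2*P² - 2 = -2 + 2*P²)
s(G, N) = -30 + N (s(G, N) = N - (-2 + 2*4²) = N - (-2 + 2*16) = N - (-2 + 32) = N - 1*30 = N - 30 = -30 + N)
s(-363, h) - 1*(-397169) = (-30 + 63) - 1*(-397169) = 33 + 397169 = 397202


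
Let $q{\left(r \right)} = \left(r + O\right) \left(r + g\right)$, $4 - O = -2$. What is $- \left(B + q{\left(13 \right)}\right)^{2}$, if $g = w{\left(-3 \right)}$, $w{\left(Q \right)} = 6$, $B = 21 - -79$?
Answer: $-212521$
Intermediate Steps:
$B = 100$ ($B = 21 + 79 = 100$)
$O = 6$ ($O = 4 - -2 = 4 + 2 = 6$)
$g = 6$
$q{\left(r \right)} = \left(6 + r\right)^{2}$ ($q{\left(r \right)} = \left(r + 6\right) \left(r + 6\right) = \left(6 + r\right) \left(6 + r\right) = \left(6 + r\right)^{2}$)
$- \left(B + q{\left(13 \right)}\right)^{2} = - \left(100 + \left(36 + 13^{2} + 12 \cdot 13\right)\right)^{2} = - \left(100 + \left(36 + 169 + 156\right)\right)^{2} = - \left(100 + 361\right)^{2} = - 461^{2} = \left(-1\right) 212521 = -212521$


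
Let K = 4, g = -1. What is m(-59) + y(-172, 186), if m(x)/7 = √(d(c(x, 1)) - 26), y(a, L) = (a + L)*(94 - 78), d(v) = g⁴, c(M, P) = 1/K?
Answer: 224 + 35*I ≈ 224.0 + 35.0*I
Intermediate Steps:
c(M, P) = ¼ (c(M, P) = 1/4 = ¼)
d(v) = 1 (d(v) = (-1)⁴ = 1)
y(a, L) = 16*L + 16*a (y(a, L) = (L + a)*16 = 16*L + 16*a)
m(x) = 35*I (m(x) = 7*√(1 - 26) = 7*√(-25) = 7*(5*I) = 35*I)
m(-59) + y(-172, 186) = 35*I + (16*186 + 16*(-172)) = 35*I + (2976 - 2752) = 35*I + 224 = 224 + 35*I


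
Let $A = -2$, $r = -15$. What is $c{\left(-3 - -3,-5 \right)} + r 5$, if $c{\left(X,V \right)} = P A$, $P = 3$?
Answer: $-81$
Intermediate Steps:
$c{\left(X,V \right)} = -6$ ($c{\left(X,V \right)} = 3 \left(-2\right) = -6$)
$c{\left(-3 - -3,-5 \right)} + r 5 = -6 - 75 = -81$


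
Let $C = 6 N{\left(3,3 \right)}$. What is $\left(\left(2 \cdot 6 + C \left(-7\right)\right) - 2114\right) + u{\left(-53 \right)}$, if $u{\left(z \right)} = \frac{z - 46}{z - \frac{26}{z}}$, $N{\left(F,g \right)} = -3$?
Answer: $- \frac{499451}{253} \approx -1974.1$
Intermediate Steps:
$C = -18$ ($C = 6 \left(-3\right) = -18$)
$u{\left(z \right)} = \frac{-46 + z}{z - \frac{26}{z}}$
$\left(\left(2 \cdot 6 + C \left(-7\right)\right) - 2114\right) + u{\left(-53 \right)} = \left(\left(2 \cdot 6 - -126\right) - 2114\right) - \frac{53 \left(-46 - 53\right)}{-26 + \left(-53\right)^{2}} = \left(\left(12 + 126\right) - 2114\right) - 53 \frac{1}{-26 + 2809} \left(-99\right) = \left(138 - 2114\right) - 53 \cdot \frac{1}{2783} \left(-99\right) = -1976 - \frac{53}{2783} \left(-99\right) = -1976 + \frac{477}{253} = - \frac{499451}{253}$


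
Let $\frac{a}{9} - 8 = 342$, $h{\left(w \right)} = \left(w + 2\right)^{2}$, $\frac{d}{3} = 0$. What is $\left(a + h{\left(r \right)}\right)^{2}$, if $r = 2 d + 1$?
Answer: $9979281$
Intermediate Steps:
$d = 0$ ($d = 3 \cdot 0 = 0$)
$r = 1$ ($r = 2 \cdot 0 + 1 = 0 + 1 = 1$)
$h{\left(w \right)} = \left(2 + w\right)^{2}$
$a = 3150$ ($a = 72 + 9 \cdot 342 = 72 + 3078 = 3150$)
$\left(a + h{\left(r \right)}\right)^{2} = \left(3150 + \left(2 + 1\right)^{2}\right)^{2} = \left(3150 + 3^{2}\right)^{2} = \left(3150 + 9\right)^{2} = 3159^{2} = 9979281$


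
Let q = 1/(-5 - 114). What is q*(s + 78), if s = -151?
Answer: 73/119 ≈ 0.61345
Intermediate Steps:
q = -1/119 (q = 1/(-119) = -1/119 ≈ -0.0084034)
q*(s + 78) = -(-151 + 78)/119 = -1/119*(-73) = 73/119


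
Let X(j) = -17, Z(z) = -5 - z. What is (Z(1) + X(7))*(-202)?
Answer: 4646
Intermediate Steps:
(Z(1) + X(7))*(-202) = ((-5 - 1*1) - 17)*(-202) = ((-5 - 1) - 17)*(-202) = (-6 - 17)*(-202) = -23*(-202) = 4646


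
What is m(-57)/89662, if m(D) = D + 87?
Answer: 15/44831 ≈ 0.00033459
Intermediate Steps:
m(D) = 87 + D
m(-57)/89662 = (87 - 57)/89662 = 30*(1/89662) = 15/44831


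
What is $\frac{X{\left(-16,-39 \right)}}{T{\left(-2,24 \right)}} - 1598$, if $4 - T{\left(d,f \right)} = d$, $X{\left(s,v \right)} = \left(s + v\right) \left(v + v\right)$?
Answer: $-883$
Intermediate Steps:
$X{\left(s,v \right)} = 2 v \left(s + v\right)$ ($X{\left(s,v \right)} = \left(s + v\right) 2 v = 2 v \left(s + v\right)$)
$T{\left(d,f \right)} = 4 - d$
$\frac{X{\left(-16,-39 \right)}}{T{\left(-2,24 \right)}} - 1598 = \frac{2 \left(-39\right) \left(-16 - 39\right)}{4 - -2} - 1598 = \frac{2 \left(-39\right) \left(-55\right)}{4 + 2} - 1598 = \frac{4290}{6} - 1598 = 4290 \cdot \frac{1}{6} - 1598 = 715 - 1598 = -883$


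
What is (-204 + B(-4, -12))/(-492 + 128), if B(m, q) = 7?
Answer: 197/364 ≈ 0.54121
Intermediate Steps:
(-204 + B(-4, -12))/(-492 + 128) = (-204 + 7)/(-492 + 128) = -197/(-364) = -197*(-1/364) = 197/364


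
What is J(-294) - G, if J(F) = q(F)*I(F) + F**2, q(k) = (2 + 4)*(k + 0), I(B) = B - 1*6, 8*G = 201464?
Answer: 590453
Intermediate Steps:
G = 25183 (G = (1/8)*201464 = 25183)
I(B) = -6 + B (I(B) = B - 6 = -6 + B)
q(k) = 6*k
J(F) = F**2 + 6*F*(-6 + F) (J(F) = (6*F)*(-6 + F) + F**2 = 6*F*(-6 + F) + F**2 = F**2 + 6*F*(-6 + F))
J(-294) - G = -294*(-36 + 7*(-294)) - 1*25183 = -294*(-36 - 2058) - 25183 = -294*(-2094) - 25183 = 615636 - 25183 = 590453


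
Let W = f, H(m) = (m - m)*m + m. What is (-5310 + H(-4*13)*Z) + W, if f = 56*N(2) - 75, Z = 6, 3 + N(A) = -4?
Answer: -6089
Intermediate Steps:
N(A) = -7 (N(A) = -3 - 4 = -7)
f = -467 (f = 56*(-7) - 75 = -392 - 75 = -467)
H(m) = m (H(m) = 0*m + m = 0 + m = m)
W = -467
(-5310 + H(-4*13)*Z) + W = (-5310 - 4*13*6) - 467 = (-5310 - 52*6) - 467 = (-5310 - 312) - 467 = -5622 - 467 = -6089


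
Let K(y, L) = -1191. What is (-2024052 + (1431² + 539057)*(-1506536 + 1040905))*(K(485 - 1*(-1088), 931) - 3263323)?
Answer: 3932122378553011940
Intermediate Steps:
(-2024052 + (1431² + 539057)*(-1506536 + 1040905))*(K(485 - 1*(-1088), 931) - 3263323) = (-2024052 + (1431² + 539057)*(-1506536 + 1040905))*(-1191 - 3263323) = (-2024052 + (2047761 + 539057)*(-465631))*(-3264514) = (-2024052 + 2586818*(-465631))*(-3264514) = (-2024052 - 1204502652158)*(-3264514) = -1204504676210*(-3264514) = 3932122378553011940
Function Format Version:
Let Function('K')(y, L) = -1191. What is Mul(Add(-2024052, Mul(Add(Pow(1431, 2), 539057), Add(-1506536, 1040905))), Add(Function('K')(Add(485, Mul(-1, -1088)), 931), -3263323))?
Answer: 3932122378553011940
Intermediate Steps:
Mul(Add(-2024052, Mul(Add(Pow(1431, 2), 539057), Add(-1506536, 1040905))), Add(Function('K')(Add(485, Mul(-1, -1088)), 931), -3263323)) = Mul(Add(-2024052, Mul(Add(Pow(1431, 2), 539057), Add(-1506536, 1040905))), Add(-1191, -3263323)) = Mul(Add(-2024052, Mul(Add(2047761, 539057), -465631)), -3264514) = Mul(Add(-2024052, Mul(2586818, -465631)), -3264514) = Mul(Add(-2024052, -1204502652158), -3264514) = Mul(-1204504676210, -3264514) = 3932122378553011940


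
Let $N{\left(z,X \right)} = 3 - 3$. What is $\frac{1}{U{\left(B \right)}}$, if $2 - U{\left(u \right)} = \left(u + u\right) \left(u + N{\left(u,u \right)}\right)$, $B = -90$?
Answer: $- \frac{1}{16198} \approx -6.1736 \cdot 10^{-5}$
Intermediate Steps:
$N{\left(z,X \right)} = 0$ ($N{\left(z,X \right)} = 3 - 3 = 0$)
$U{\left(u \right)} = 2 - 2 u^{2}$ ($U{\left(u \right)} = 2 - \left(u + u\right) \left(u + 0\right) = 2 - 2 u u = 2 - 2 u^{2}$)
$\frac{1}{U{\left(B \right)}} = \frac{1}{2 - 2 \left(-90\right)^{2}} = \frac{1}{2 - 16200} = \frac{1}{-16198} = - \frac{1}{16198}$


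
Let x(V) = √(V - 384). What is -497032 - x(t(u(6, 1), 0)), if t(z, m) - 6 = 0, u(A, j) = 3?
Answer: -497032 - 3*I*√42 ≈ -4.9703e+5 - 19.442*I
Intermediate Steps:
t(z, m) = 6 (t(z, m) = 6 + 0 = 6)
x(V) = √(-384 + V)
-497032 - x(t(u(6, 1), 0)) = -497032 - √(-384 + 6) = -497032 - √(-378) = -497032 - 3*I*√42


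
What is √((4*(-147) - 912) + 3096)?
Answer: 2*√399 ≈ 39.950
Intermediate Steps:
√((4*(-147) - 912) + 3096) = √((-588 - 912) + 3096) = √(-1500 + 3096) = √1596 = 2*√399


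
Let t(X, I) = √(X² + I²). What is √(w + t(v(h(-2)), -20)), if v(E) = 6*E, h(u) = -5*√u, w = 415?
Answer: √(415 + 10*I*√14) ≈ 20.392 + 0.91742*I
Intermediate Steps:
t(X, I) = √(I² + X²)
√(w + t(v(h(-2)), -20)) = √(415 + √((-20)² + (6*(-5*I*√2))²)) = √(415 + √(400 + (6*(-5*I*√2))²)) = √(415 + √(400 + (-30*I*√2)²)) = √(415 + √(400 - 1800)) = √(415 + √(-1400)) = √(415 + 10*I*√14)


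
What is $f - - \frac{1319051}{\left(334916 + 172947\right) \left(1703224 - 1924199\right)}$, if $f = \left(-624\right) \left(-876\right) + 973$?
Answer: $\frac{61454087793931674}{112225026425} \approx 5.476 \cdot 10^{5}$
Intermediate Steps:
$f = 547597$ ($f = 546624 + 973 = 547597$)
$f - - \frac{1319051}{\left(334916 + 172947\right) \left(1703224 - 1924199\right)} = 547597 - - \frac{1319051}{\left(334916 + 172947\right) \left(1703224 - 1924199\right)} = 547597 - - \frac{1319051}{507863 \left(-220975\right)} = 547597 - - \frac{1319051}{-112225026425} = 547597 - \left(-1319051\right) \left(- \frac{1}{112225026425}\right) = 547597 - \frac{1319051}{112225026425} = \frac{61454087793931674}{112225026425}$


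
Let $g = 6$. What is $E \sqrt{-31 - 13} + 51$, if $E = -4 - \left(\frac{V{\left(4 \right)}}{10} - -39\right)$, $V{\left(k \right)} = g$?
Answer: $51 - \frac{436 i \sqrt{11}}{5} \approx 51.0 - 289.21 i$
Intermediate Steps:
$V{\left(k \right)} = 6$
$E = - \frac{218}{5}$ ($E = -4 - \left(\frac{6}{10} - -39\right) = -4 - \left(6 \cdot \frac{1}{10} + 39\right) = -4 - \left(\frac{3}{5} + 39\right) = -4 - \frac{198}{5} = - \frac{218}{5} \approx -43.6$)
$E \sqrt{-31 - 13} + 51 = - \frac{218 \sqrt{-31 - 13}}{5} + 51 = - \frac{218 \sqrt{-44}}{5} + 51 = - \frac{218 \cdot 2 i \sqrt{11}}{5} + 51 = - \frac{436 i \sqrt{11}}{5} + 51 = 51 - \frac{436 i \sqrt{11}}{5}$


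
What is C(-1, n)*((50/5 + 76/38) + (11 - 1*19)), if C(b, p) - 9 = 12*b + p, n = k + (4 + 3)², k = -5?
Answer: 164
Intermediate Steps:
n = 44 (n = -5 + (4 + 3)² = -5 + 7² = -5 + 49 = 44)
C(b, p) = 9 + p + 12*b (C(b, p) = 9 + (12*b + p) = 9 + (p + 12*b) = 9 + p + 12*b)
C(-1, n)*((50/5 + 76/38) + (11 - 1*19)) = (9 + 44 + 12*(-1))*((50/5 + 76/38) + (11 - 1*19)) = (9 + 44 - 12)*((50*(⅕) + 76*(1/38)) + (11 - 19)) = 41*((10 + 2) - 8) = 41*(12 - 8) = 41*4 = 164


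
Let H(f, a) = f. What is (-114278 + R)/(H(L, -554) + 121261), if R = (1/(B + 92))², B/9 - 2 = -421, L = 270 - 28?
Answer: -1546757415397/1644548086623 ≈ -0.94054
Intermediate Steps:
L = 242
B = -3771 (B = 18 + 9*(-421) = 18 - 3789 = -3771)
R = 1/13535041 (R = (1/(-3771 + 92))² = (1/(-3679))² = (-1/3679)² = 1/13535041 ≈ 7.3882e-8)
(-114278 + R)/(H(L, -554) + 121261) = (-114278 + 1/13535041)/(242 + 121261) = -1546757415397/13535041/121503 = -1546757415397/13535041*1/121503 = -1546757415397/1644548086623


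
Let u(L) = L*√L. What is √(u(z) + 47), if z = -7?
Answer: √(47 - 7*I*√7) ≈ 6.9827 - 1.3261*I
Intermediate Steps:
u(L) = L^(3/2)
√(u(z) + 47) = √((-7)^(3/2) + 47) = √(-7*I*√7 + 47) = √(47 - 7*I*√7)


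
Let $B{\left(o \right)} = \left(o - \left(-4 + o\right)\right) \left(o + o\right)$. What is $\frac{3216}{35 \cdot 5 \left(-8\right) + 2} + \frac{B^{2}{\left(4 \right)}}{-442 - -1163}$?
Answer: $- \frac{147864}{167993} \approx -0.88018$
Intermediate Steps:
$B{\left(o \right)} = 8 o$ ($B{\left(o \right)} = 4 \cdot 2 o = 8 o$)
$\frac{3216}{35 \cdot 5 \left(-8\right) + 2} + \frac{B^{2}{\left(4 \right)}}{-442 - -1163} = \frac{3216}{35 \cdot 5 \left(-8\right) + 2} + \frac{\left(8 \cdot 4\right)^{2}}{-442 - -1163} = \frac{3216}{35 \left(-40\right) + 2} + \frac{32^{2}}{-442 + 1163} = \frac{3216}{-1400 + 2} + \frac{1024}{721} = \frac{3216}{-1398} + 1024 \cdot \frac{1}{721} = 3216 \left(- \frac{1}{1398}\right) + \frac{1024}{721} = - \frac{536}{233} + \frac{1024}{721} = - \frac{147864}{167993}$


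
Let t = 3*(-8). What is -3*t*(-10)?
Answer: -720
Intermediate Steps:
t = -24
-3*t*(-10) = -3*(-24)*(-10) = 72*(-10) = -720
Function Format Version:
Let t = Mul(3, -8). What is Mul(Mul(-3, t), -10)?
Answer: -720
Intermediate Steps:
t = -24
Mul(Mul(-3, t), -10) = Mul(Mul(-3, -24), -10) = Mul(72, -10) = -720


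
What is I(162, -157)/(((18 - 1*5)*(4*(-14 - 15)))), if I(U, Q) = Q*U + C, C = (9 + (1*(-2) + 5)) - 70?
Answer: 6373/377 ≈ 16.905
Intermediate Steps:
C = -58 (C = (9 + (-2 + 5)) - 70 = (9 + 3) - 70 = 12 - 70 = -58)
I(U, Q) = -58 + Q*U (I(U, Q) = Q*U - 58 = -58 + Q*U)
I(162, -157)/(((18 - 1*5)*(4*(-14 - 15)))) = (-58 - 157*162)/(((18 - 1*5)*(4*(-14 - 15)))) = (-58 - 25434)/(((18 - 5)*(4*(-29)))) = -25492/(13*(-116)) = -25492/(-1508) = -25492*(-1/1508) = 6373/377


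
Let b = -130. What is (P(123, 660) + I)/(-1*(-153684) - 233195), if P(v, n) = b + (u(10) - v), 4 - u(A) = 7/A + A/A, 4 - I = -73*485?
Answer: -351583/795110 ≈ -0.44218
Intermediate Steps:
I = 35409 (I = 4 - (-73)*485 = 4 - 1*(-35405) = 4 + 35405 = 35409)
u(A) = 3 - 7/A (u(A) = 4 - (7/A + A/A) = 4 - (7/A + 1) = 4 - (1 + 7/A) = 4 + (-1 - 7/A) = 3 - 7/A)
P(v, n) = -1277/10 - v (P(v, n) = -130 + ((3 - 7/10) - v) = -130 + (23/10 - v) = -1277/10 - v)
(P(123, 660) + I)/(-1*(-153684) - 233195) = ((-1277/10 - 1*123) + 35409)/(-1*(-153684) - 233195) = ((-1277/10 - 123) + 35409)/(153684 - 233195) = (-2507/10 + 35409)/(-79511) = (351583/10)*(-1/79511) = -351583/795110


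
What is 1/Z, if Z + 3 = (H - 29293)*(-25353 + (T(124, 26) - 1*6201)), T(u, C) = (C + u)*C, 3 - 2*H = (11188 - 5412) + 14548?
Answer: 1/1091047086 ≈ 9.1655e-10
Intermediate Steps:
H = -20321/2 (H = 3/2 - ((11188 - 5412) + 14548)/2 = 3/2 - (5776 + 14548)/2 = 3/2 - 1/2*20324 = 3/2 - 10162 = -20321/2 ≈ -10161.)
T(u, C) = C*(C + u)
Z = 1091047086 (Z = -3 + (-20321/2 - 29293)*(-25353 + (26*(26 + 124) - 1*6201)) = -3 - 78907*(-25353 + (26*150 - 6201))/2 = -3 - 78907*(-25353 + (3900 - 6201))/2 = -3 - 78907*(-25353 - 2301)/2 = -3 - 78907/2*(-27654) = -3 + 1091047089 = 1091047086)
1/Z = 1/1091047086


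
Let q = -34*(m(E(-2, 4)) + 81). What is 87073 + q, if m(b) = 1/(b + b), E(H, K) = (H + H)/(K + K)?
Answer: 84353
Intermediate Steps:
E(H, K) = H/K (E(H, K) = (2*H)/((2*K)) = (2*H)*(1/(2*K)) = H/K)
m(b) = 1/(2*b)
q = -2720 (q = -34*(1/(2*((-2/4))) + 81) = -34*(1/(2*((-2*¼))) + 81) = -34*(1/(2*(-½)) + 81) = -34*((½)*(-2) + 81) = -34*(-1 + 81) = -34*80 = -2720)
87073 + q = 87073 - 2720 = 84353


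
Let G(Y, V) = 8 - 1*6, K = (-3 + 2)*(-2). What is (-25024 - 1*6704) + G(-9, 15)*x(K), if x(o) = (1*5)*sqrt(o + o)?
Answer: -31708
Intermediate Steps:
K = 2 (K = -1*(-2) = 2)
G(Y, V) = 2 (G(Y, V) = 8 - 6 = 2)
x(o) = 5*sqrt(2)*sqrt(o) (x(o) = 5*sqrt(2*o) = 5*(sqrt(2)*sqrt(o)) = 5*sqrt(2)*sqrt(o))
(-25024 - 1*6704) + G(-9, 15)*x(K) = (-25024 - 1*6704) + 2*(5*sqrt(2)*sqrt(2)) = (-25024 - 6704) + 2*10 = -31728 + 20 = -31708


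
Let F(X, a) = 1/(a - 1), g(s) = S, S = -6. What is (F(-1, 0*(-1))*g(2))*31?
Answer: 186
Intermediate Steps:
g(s) = -6
F(X, a) = 1/(-1 + a)
(F(-1, 0*(-1))*g(2))*31 = (-6/(-1 + 0*(-1)))*31 = (-6/(-1 + 0))*31 = (-6/(-1))*31 = -1*(-6)*31 = 6*31 = 186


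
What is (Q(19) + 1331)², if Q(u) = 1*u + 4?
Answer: 1833316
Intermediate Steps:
Q(u) = 4 + u (Q(u) = u + 4 = 4 + u)
(Q(19) + 1331)² = ((4 + 19) + 1331)² = (23 + 1331)² = 1354² = 1833316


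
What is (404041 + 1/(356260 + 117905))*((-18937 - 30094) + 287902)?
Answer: 45763407992075186/474165 ≈ 9.6514e+10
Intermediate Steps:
(404041 + 1/(356260 + 117905))*((-18937 - 30094) + 287902) = (404041 + 1/474165)*(-49031 + 287902) = (404041 + 1/474165)*238871 = (191582100766/474165)*238871 = 45763407992075186/474165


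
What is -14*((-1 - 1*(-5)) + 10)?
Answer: -196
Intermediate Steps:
-14*((-1 - 1*(-5)) + 10) = -14*((-1 + 5) + 10) = -14*(4 + 10) = -14*14 = -196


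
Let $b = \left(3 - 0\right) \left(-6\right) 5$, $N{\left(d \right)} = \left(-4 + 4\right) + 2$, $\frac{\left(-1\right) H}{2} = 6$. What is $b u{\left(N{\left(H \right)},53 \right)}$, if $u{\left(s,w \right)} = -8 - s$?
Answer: $900$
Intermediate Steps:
$H = -12$ ($H = \left(-2\right) 6 = -12$)
$N{\left(d \right)} = 2$ ($N{\left(d \right)} = 0 + 2 = 2$)
$b = -90$ ($b = \left(3 + 0\right) \left(-6\right) 5 = 3 \left(-6\right) 5 = \left(-18\right) 5 = -90$)
$b u{\left(N{\left(H \right)},53 \right)} = - 90 \left(-8 - 2\right) = \left(-90\right) \left(-10\right) = 900$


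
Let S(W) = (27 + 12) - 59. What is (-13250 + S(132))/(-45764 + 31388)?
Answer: 6635/7188 ≈ 0.92307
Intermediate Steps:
S(W) = -20 (S(W) = 39 - 59 = -20)
(-13250 + S(132))/(-45764 + 31388) = (-13250 - 20)/(-45764 + 31388) = -13270/(-14376) = -13270*(-1/14376) = 6635/7188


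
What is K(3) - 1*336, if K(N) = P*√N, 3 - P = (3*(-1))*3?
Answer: -336 + 12*√3 ≈ -315.22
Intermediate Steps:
P = 12 (P = 3 - 3*(-1)*3 = 3 - (-3)*3 = 3 - 1*(-9) = 3 + 9 = 12)
K(N) = 12*√N
K(3) - 1*336 = 12*√3 - 1*336 = 12*√3 - 336 = -336 + 12*√3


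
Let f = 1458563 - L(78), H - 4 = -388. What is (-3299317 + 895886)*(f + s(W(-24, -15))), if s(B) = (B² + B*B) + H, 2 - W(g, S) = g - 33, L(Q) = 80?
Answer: -3521173024291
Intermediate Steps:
H = -384 (H = 4 - 388 = -384)
f = 1458483 (f = 1458563 - 1*80 = 1458563 - 80 = 1458483)
W(g, S) = 35 - g (W(g, S) = 2 - (g - 33) = 2 - (-33 + g) = 2 + (33 - g) = 35 - g)
s(B) = -384 + 2*B² (s(B) = (B² + B*B) - 384 = (B² + B²) - 384 = 2*B² - 384 = -384 + 2*B²)
(-3299317 + 895886)*(f + s(W(-24, -15))) = (-3299317 + 895886)*(1458483 + (-384 + 2*(35 - 1*(-24))²)) = -2403431*(1458483 + (-384 + 2*(35 + 24)²)) = -2403431*(1458483 + (-384 + 2*59²)) = -2403431*(1458483 + (-384 + 2*3481)) = -2403431*(1458483 + (-384 + 6962)) = -2403431*(1458483 + 6578) = -2403431*1465061 = -3521173024291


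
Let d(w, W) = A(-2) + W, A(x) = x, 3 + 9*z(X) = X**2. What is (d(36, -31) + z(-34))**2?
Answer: 732736/81 ≈ 9046.1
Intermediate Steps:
z(X) = -1/3 + X**2/9
d(w, W) = -2 + W
(d(36, -31) + z(-34))**2 = ((-2 - 31) + (-1/3 + (1/9)*(-34)**2))**2 = (-33 + (-1/3 + (1/9)*1156))**2 = (-33 + (-1/3 + 1156/9))**2 = (-33 + 1153/9)**2 = (856/9)**2 = 732736/81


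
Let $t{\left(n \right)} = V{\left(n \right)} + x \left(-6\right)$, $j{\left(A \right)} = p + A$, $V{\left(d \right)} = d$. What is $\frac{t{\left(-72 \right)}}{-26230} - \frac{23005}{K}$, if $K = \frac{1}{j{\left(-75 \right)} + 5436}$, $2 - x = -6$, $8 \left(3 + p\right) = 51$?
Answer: $- \frac{2589581865129}{20984} \approx -1.2341 \cdot 10^{8}$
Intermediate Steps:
$p = \frac{27}{8}$ ($p = -3 + \frac{1}{8} \cdot 51 = -3 + \frac{51}{8} = \frac{27}{8} \approx 3.375$)
$x = 8$ ($x = 2 - -6 = 2 + 6 = 8$)
$j{\left(A \right)} = \frac{27}{8} + A$
$t{\left(n \right)} = -48 + n$ ($t{\left(n \right)} = n + 8 \left(-6\right) = n - 48 = -48 + n$)
$K = \frac{8}{42915}$ ($K = \frac{1}{\left(\frac{27}{8} - 75\right) + 5436} = \frac{1}{- \frac{573}{8} + 5436} = \frac{1}{\frac{42915}{8}} = \frac{8}{42915} \approx 0.00018641$)
$\frac{t{\left(-72 \right)}}{-26230} - \frac{23005}{K} = \frac{-48 - 72}{-26230} - \frac{23005}{\frac{8}{42915}} = \left(-120\right) \left(- \frac{1}{26230}\right) - \frac{987259575}{8} = \frac{12}{2623} - \frac{987259575}{8} = - \frac{2589581865129}{20984}$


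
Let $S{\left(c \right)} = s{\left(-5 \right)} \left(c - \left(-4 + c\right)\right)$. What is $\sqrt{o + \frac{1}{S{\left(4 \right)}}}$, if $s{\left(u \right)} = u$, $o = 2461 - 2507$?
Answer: $\frac{i \sqrt{4605}}{10} \approx 6.786 i$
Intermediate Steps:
$o = -46$
$S{\left(c \right)} = -20$ ($S{\left(c \right)} = - 5 \left(c - \left(-4 + c\right)\right) = \left(-5\right) 4 = -20$)
$\sqrt{o + \frac{1}{S{\left(4 \right)}}} = \sqrt{-46 + \frac{1}{-20}} = \sqrt{-46 - \frac{1}{20}} = \sqrt{- \frac{921}{20}} = \frac{i \sqrt{4605}}{10}$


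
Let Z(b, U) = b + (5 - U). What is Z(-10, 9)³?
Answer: -2744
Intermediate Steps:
Z(b, U) = 5 + b - U
Z(-10, 9)³ = (5 - 10 - 1*9)³ = (5 - 10 - 9)³ = (-14)³ = -2744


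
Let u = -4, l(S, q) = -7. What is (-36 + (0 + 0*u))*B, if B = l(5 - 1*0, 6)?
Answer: 252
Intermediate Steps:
B = -7
(-36 + (0 + 0*u))*B = (-36 + (0 + 0*(-4)))*(-7) = (-36 + (0 + 0))*(-7) = (-36 + 0)*(-7) = -36*(-7) = 252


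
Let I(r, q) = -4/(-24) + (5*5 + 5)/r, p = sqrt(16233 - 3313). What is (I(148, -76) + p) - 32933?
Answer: -3655522/111 + 2*sqrt(3230) ≈ -32819.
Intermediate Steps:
p = 2*sqrt(3230) (p = sqrt(12920) = 2*sqrt(3230) ≈ 113.67)
I(r, q) = 1/6 + 30/r (I(r, q) = -4*(-1/24) + (25 + 5)/r = 1/6 + 30/r)
(I(148, -76) + p) - 32933 = ((1/6)*(180 + 148)/148 + 2*sqrt(3230)) - 32933 = ((1/6)*(1/148)*328 + 2*sqrt(3230)) - 32933 = (41/111 + 2*sqrt(3230)) - 32933 = -3655522/111 + 2*sqrt(3230)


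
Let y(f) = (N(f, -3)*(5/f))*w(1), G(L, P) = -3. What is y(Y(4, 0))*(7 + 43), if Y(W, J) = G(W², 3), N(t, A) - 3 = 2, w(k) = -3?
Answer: 1250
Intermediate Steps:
N(t, A) = 5 (N(t, A) = 3 + 2 = 5)
Y(W, J) = -3
y(f) = -75/f (y(f) = (5*(5/f))*(-3) = (25/f)*(-3) = -75/f)
y(Y(4, 0))*(7 + 43) = (-75/(-3))*(7 + 43) = -75*(-⅓)*50 = 25*50 = 1250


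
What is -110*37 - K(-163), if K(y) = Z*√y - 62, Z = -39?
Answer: -4008 + 39*I*√163 ≈ -4008.0 + 497.92*I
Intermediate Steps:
K(y) = -62 - 39*√y (K(y) = -39*√y - 62 = -62 - 39*√y)
-110*37 - K(-163) = -110*37 - (-62 - 39*I*√163) = -4070 - (-62 - 39*I*√163) = -4070 + (62 + 39*I*√163) = -4008 + 39*I*√163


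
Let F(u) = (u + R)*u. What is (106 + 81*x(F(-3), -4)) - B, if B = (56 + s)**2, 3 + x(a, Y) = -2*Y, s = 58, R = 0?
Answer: -12485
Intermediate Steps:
F(u) = u**2 (F(u) = (u + 0)*u = u*u = u**2)
x(a, Y) = -3 - 2*Y
B = 12996 (B = (56 + 58)**2 = 114**2 = 12996)
(106 + 81*x(F(-3), -4)) - B = (106 + 81*(-3 - 2*(-4))) - 1*12996 = (106 + 81*(-3 + 8)) - 12996 = (106 + 81*5) - 12996 = (106 + 405) - 12996 = 511 - 12996 = -12485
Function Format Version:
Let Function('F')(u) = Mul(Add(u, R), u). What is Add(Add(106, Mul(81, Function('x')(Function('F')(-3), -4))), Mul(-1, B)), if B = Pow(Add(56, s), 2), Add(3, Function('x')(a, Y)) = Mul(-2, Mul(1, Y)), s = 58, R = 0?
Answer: -12485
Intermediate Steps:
Function('F')(u) = Pow(u, 2) (Function('F')(u) = Mul(Add(u, 0), u) = Mul(u, u) = Pow(u, 2))
Function('x')(a, Y) = Add(-3, Mul(-2, Y)) (Function('x')(a, Y) = Add(-3, Mul(-2, Mul(1, Y))) = Add(-3, Mul(-2, Y)))
B = 12996 (B = Pow(Add(56, 58), 2) = Pow(114, 2) = 12996)
Add(Add(106, Mul(81, Function('x')(Function('F')(-3), -4))), Mul(-1, B)) = Add(Add(106, Mul(81, Add(-3, Mul(-2, -4)))), Mul(-1, 12996)) = Add(Add(106, Mul(81, Add(-3, 8))), -12996) = Add(Add(106, Mul(81, 5)), -12996) = Add(Add(106, 405), -12996) = Add(511, -12996) = -12485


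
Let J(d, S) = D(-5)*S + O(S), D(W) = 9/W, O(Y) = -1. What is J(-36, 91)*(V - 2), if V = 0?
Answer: 1648/5 ≈ 329.60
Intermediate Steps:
J(d, S) = -1 - 9*S/5 (J(d, S) = (9/(-5))*S - 1 = (9*(-⅕))*S - 1 = -9*S/5 - 1 = -1 - 9*S/5)
J(-36, 91)*(V - 2) = (-1 - 9/5*91)*(0 - 2) = (-1 - 819/5)*(-2) = -824/5*(-2) = 1648/5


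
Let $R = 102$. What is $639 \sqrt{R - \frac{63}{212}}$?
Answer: $\frac{639 \sqrt{1142733}}{106} \approx 6444.2$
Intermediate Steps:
$639 \sqrt{R - \frac{63}{212}} = 639 \sqrt{102 - \frac{63}{212}} = 639 \sqrt{\frac{21561}{212}} = 639 \frac{\sqrt{1142733}}{106} = \frac{639 \sqrt{1142733}}{106}$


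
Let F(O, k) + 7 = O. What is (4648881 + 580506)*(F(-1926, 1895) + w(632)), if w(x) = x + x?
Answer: -3498459903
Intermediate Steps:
F(O, k) = -7 + O
w(x) = 2*x
(4648881 + 580506)*(F(-1926, 1895) + w(632)) = (4648881 + 580506)*((-7 - 1926) + 2*632) = 5229387*(-1933 + 1264) = 5229387*(-669) = -3498459903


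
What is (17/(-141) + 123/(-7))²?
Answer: 304921444/974169 ≈ 313.01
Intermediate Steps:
(17/(-141) + 123/(-7))² = (17*(-1/141) + 123*(-⅐))² = (-17/141 - 123/7)² = (-17462/987)² = 304921444/974169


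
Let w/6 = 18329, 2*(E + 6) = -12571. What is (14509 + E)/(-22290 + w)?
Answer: 16435/175368 ≈ 0.093717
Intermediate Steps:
E = -12583/2 (E = -6 + (½)*(-12571) = -6 - 12571/2 = -12583/2 ≈ -6291.5)
w = 109974 (w = 6*18329 = 109974)
(14509 + E)/(-22290 + w) = (14509 - 12583/2)/(-22290 + 109974) = (16435/2)/87684 = (16435/2)*(1/87684) = 16435/175368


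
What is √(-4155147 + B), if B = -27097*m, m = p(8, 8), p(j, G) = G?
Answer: I*√4371923 ≈ 2090.9*I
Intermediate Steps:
m = 8
B = -216776 (B = -27097*8 = -216776)
√(-4155147 + B) = √(-4155147 - 216776) = √(-4371923) = I*√4371923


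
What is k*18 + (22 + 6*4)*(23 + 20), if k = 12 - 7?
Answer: 2068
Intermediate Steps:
k = 5
k*18 + (22 + 6*4)*(23 + 20) = 5*18 + (22 + 6*4)*(23 + 20) = 90 + (22 + 24)*43 = 90 + 46*43 = 90 + 1978 = 2068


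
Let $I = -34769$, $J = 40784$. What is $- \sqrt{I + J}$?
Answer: $- \sqrt{6015} \approx -77.556$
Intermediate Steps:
$- \sqrt{I + J} = - \sqrt{-34769 + 40784} = - \sqrt{6015}$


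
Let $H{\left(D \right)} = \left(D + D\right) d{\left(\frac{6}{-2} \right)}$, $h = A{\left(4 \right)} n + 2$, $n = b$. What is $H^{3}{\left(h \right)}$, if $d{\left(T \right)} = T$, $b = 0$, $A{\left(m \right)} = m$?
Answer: $-1728$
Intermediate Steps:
$n = 0$
$h = 2$ ($h = 4 \cdot 0 + 2 = 0 + 2 = 2$)
$H{\left(D \right)} = - 6 D$ ($H{\left(D \right)} = \left(D + D\right) \frac{6}{-2} = 2 D 6 \left(- \frac{1}{2}\right) = 2 D \left(-3\right) = - 6 D$)
$H^{3}{\left(h \right)} = \left(\left(-6\right) 2\right)^{3} = \left(-12\right)^{3} = -1728$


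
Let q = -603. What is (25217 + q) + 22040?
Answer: 46654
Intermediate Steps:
(25217 + q) + 22040 = (25217 - 603) + 22040 = 24614 + 22040 = 46654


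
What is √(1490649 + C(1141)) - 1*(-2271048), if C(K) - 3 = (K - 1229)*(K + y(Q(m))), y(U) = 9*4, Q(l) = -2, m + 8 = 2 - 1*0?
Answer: 2271048 + 2*√346769 ≈ 2.2722e+6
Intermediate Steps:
m = -6 (m = -8 + (2 - 1*0) = -8 + (2 + 0) = -8 + 2 = -6)
y(U) = 36
C(K) = 3 + (-1229 + K)*(36 + K) (C(K) = 3 + (K - 1229)*(K + 36) = 3 + (-1229 + K)*(36 + K))
√(1490649 + C(1141)) - 1*(-2271048) = √(1490649 + (-44241 + 1141² - 1193*1141)) - 1*(-2271048) = √(1490649 + (-44241 + 1301881 - 1361213)) + 2271048 = √(1490649 - 103573) + 2271048 = √1387076 + 2271048 = 2*√346769 + 2271048 = 2271048 + 2*√346769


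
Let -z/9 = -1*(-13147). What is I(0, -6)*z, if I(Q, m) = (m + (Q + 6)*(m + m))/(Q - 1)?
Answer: -9229194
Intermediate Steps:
z = -118323 (z = -(-9)*(-13147) = -9*13147 = -118323)
I(Q, m) = (m + 2*m*(6 + Q))/(-1 + Q) (I(Q, m) = (m + (6 + Q)*(2*m))/(-1 + Q) = (m + 2*m*(6 + Q))/(-1 + Q))
I(0, -6)*z = -6*(13 + 2*0)/(-1 + 0)*(-118323) = -6*(13 + 0)/(-1)*(-118323) = -6*(-1)*13*(-118323) = 78*(-118323) = -9229194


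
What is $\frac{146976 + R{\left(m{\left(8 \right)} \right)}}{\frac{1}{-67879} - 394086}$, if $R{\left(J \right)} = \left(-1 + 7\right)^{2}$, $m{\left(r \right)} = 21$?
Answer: $- \frac{9979027548}{26750163595} \approx -0.37305$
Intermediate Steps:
$R{\left(J \right)} = 36$ ($R{\left(J \right)} = 6^{2} = 36$)
$\frac{146976 + R{\left(m{\left(8 \right)} \right)}}{\frac{1}{-67879} - 394086} = \frac{146976 + 36}{\frac{1}{-67879} - 394086} = \frac{147012}{- \frac{1}{67879} - 394086} = \frac{147012}{- \frac{26750163595}{67879}} = 147012 \left(- \frac{67879}{26750163595}\right) = - \frac{9979027548}{26750163595}$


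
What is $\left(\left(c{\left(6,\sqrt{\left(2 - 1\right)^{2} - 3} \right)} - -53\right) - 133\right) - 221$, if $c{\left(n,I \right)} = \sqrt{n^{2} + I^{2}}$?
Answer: $-301 + \sqrt{34} \approx -295.17$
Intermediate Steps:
$c{\left(n,I \right)} = \sqrt{I^{2} + n^{2}}$
$\left(\left(c{\left(6,\sqrt{\left(2 - 1\right)^{2} - 3} \right)} - -53\right) - 133\right) - 221 = \left(\left(\sqrt{\left(\sqrt{\left(2 - 1\right)^{2} - 3}\right)^{2} + 6^{2}} - -53\right) - 133\right) - 221 = \left(\left(\sqrt{\left(\sqrt{1^{2} - 3}\right)^{2} + 36} + 53\right) - 133\right) - 221 = \left(\left(\sqrt{\left(\sqrt{1 - 3}\right)^{2} + 36} + 53\right) - 133\right) - 221 = \left(\left(\sqrt{\left(\sqrt{-2}\right)^{2} + 36} + 53\right) - 133\right) - 221 = \left(\left(\sqrt{\left(i \sqrt{2}\right)^{2} + 36} + 53\right) - 133\right) - 221 = \left(\left(\sqrt{-2 + 36} + 53\right) - 133\right) - 221 = \left(\left(\sqrt{34} + 53\right) - 133\right) - 221 = \left(\left(53 + \sqrt{34}\right) - 133\right) - 221 = \left(-80 + \sqrt{34}\right) - 221 = -301 + \sqrt{34}$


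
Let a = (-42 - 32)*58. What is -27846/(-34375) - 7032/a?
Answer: 90310008/36884375 ≈ 2.4485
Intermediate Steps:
a = -4292 (a = -74*58 = -4292)
-27846/(-34375) - 7032/a = -27846/(-34375) - 7032/(-4292) = -27846*(-1/34375) - 7032*(-1/4292) = 27846/34375 + 1758/1073 = 90310008/36884375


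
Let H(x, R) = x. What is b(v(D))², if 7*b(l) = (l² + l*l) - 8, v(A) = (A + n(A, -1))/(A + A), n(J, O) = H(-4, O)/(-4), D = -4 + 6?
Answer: 3025/3136 ≈ 0.96460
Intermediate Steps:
D = 2
n(J, O) = 1 (n(J, O) = -4/(-4) = -4*(-¼) = 1)
v(A) = (1 + A)/(2*A) (v(A) = (A + 1)/(A + A) = (1 + A)/((2*A)) = (1 + A)*(1/(2*A)) = (1 + A)/(2*A))
b(l) = -8/7 + 2*l²/7 (b(l) = ((l² + l*l) - 8)/7 = ((l² + l²) - 8)/7 = (2*l² - 8)/7 = (-8 + 2*l²)/7 = -8/7 + 2*l²/7)
b(v(D))² = (-8/7 + 2*((½)*(1 + 2)/2)²/7)² = (-8/7 + 2*((½)*(½)*3)²/7)² = (-8/7 + 2*(¾)²/7)² = (-8/7 + (2/7)*(9/16))² = (-8/7 + 9/56)² = (-55/56)² = 3025/3136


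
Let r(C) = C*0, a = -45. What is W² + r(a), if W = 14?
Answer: 196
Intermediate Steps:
r(C) = 0
W² + r(a) = 14² + 0 = 196 + 0 = 196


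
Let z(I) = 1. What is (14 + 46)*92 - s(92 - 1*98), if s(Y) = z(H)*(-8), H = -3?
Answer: 5528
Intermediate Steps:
s(Y) = -8 (s(Y) = 1*(-8) = -8)
(14 + 46)*92 - s(92 - 1*98) = (14 + 46)*92 - 1*(-8) = 60*92 + 8 = 5520 + 8 = 5528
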